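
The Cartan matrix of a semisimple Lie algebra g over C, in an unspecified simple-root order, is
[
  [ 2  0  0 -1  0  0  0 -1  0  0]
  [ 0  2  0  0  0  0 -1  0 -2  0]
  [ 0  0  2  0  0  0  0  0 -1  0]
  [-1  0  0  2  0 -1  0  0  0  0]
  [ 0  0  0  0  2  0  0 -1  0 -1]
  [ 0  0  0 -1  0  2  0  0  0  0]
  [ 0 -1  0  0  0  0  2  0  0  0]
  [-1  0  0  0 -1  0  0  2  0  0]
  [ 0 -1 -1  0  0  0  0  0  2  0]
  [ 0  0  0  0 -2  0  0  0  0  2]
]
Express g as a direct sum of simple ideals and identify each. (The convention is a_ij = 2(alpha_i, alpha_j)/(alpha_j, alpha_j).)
The diagram associated to this matrix has two connected components: the simple roots {alpha_1, alpha_4, alpha_5, alpha_6, alpha_8, alpha_10} form a chain of 6 nodes with a double edge at one end; the terminal node there is the unique long simple root (C_6), and {alpha_2, alpha_3, alpha_7, alpha_9} form a chain of 4 nodes with a double edge between the middle two (F_4). A semisimple Lie algebra decomposes uniquely as the direct sum of simple ideals, one per connected component of its Dynkin diagram, so g ≅ C_6 ⊕ F_4 (dimension 78 + 52 = 130).

C_6 + F_4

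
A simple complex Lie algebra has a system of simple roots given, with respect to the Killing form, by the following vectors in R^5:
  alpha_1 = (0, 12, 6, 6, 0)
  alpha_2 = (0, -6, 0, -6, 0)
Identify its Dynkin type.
G_2

Compute the Cartan integers a_ij = 2(alpha_i, alpha_j)/(alpha_j, alpha_j); the resulting 2x2 Cartan matrix is
[[2, -3], [-1, 2]].
The roots have two lengths (squared-length ratio 3:1); the short ones are alpha_{2}. The associated Dynkin diagram is two nodes joined by a triple edge (G_2), so the type is G_2.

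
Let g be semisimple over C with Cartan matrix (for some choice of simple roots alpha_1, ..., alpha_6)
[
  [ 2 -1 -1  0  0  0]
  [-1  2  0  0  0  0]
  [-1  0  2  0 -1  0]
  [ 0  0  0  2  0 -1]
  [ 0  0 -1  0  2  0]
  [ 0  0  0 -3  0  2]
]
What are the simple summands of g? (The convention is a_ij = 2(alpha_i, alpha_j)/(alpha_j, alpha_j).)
A_4 (sl(5)) ⊕ G_2

The diagram associated to this matrix has two connected components: the simple roots {alpha_1, alpha_2, alpha_3, alpha_5} form a chain of 4 nodes with single edges (A_4), and {alpha_4, alpha_6} form two nodes joined by a triple edge (G_2). A semisimple Lie algebra decomposes uniquely as the direct sum of simple ideals, one per connected component of its Dynkin diagram, so g ≅ A_4 ⊕ G_2 (dimension 24 + 14 = 38).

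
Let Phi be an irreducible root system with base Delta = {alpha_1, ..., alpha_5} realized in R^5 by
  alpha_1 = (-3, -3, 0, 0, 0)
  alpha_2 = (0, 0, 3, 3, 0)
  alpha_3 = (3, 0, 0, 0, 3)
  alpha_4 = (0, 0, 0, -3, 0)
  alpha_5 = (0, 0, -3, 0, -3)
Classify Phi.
Compute the Cartan integers a_ij = 2(alpha_i, alpha_j)/(alpha_j, alpha_j); the resulting 5x5 Cartan matrix is
[[2, 0, -1, 0, 0], [0, 2, 0, -2, -1], [-1, 0, 2, 0, -1], [0, -1, 0, 2, 0], [0, -1, -1, 0, 2]].
The roots have two lengths (squared-length ratio 2:1); the short ones are alpha_{4}. The associated Dynkin diagram is a chain of 5 nodes with a double edge at one end; the terminal node there is the unique short simple root (B_5), so the type is B_5 (the algebra so(11)).

B_5 (so(11))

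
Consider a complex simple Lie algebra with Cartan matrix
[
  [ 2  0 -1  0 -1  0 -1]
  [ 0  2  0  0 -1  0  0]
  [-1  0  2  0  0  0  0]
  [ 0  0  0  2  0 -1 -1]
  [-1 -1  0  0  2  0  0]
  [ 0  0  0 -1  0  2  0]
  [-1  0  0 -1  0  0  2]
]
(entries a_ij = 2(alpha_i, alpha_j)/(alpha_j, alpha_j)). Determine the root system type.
The matrix has rank 7 with 2's on the diagonal. Reading the off-diagonal entries as Dynkin edges (a single edge where a_ij = a_ji = -1; a double or triple edge where a_ij * a_ji = 2 or 3), the diagram is a chain of 6 nodes with one extra node attached to the third node from one end (E_7). One simple-root ordering that puts it in standard form is (alpha_2, alpha_3, alpha_5, alpha_1, alpha_7, alpha_4, alpha_6). So the algebra is type E_7.

E_7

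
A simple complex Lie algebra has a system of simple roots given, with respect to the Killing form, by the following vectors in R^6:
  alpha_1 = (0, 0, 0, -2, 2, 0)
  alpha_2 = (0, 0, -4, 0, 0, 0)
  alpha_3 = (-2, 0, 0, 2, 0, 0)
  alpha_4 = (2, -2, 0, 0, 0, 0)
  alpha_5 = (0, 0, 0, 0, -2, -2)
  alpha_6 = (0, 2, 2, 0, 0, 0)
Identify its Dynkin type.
C_6 (sp(12))

Compute the Cartan integers a_ij = 2(alpha_i, alpha_j)/(alpha_j, alpha_j); the resulting 6x6 Cartan matrix is
[[2, 0, -1, 0, -1, 0], [0, 2, 0, 0, 0, -2], [-1, 0, 2, -1, 0, 0], [0, 0, -1, 2, 0, -1], [-1, 0, 0, 0, 2, 0], [0, -1, 0, -1, 0, 2]].
The roots have two lengths (squared-length ratio 2:1); the short ones are alpha_{1,3,4,5,6}. The associated Dynkin diagram is a chain of 6 nodes with a double edge at one end; the terminal node there is the unique long simple root (C_6), so the type is C_6 (the algebra sp(12)).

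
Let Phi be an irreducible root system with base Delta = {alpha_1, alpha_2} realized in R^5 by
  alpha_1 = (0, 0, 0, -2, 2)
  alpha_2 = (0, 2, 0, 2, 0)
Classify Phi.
A_2 (sl(3))

Compute the Cartan integers a_ij = 2(alpha_i, alpha_j)/(alpha_j, alpha_j); the resulting 2x2 Cartan matrix is
[[2, -1], [-1, 2]].
All simple roots have the same length, so the diagram is simply laced. The associated Dynkin diagram is a chain of 2 nodes with single edges (A_2), so the type is A_2 (the algebra sl(3)).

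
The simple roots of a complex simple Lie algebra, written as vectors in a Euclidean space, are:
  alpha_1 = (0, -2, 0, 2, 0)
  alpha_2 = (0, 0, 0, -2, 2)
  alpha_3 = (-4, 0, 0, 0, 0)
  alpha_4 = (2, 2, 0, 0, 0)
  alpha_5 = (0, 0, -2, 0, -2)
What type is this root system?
Compute the Cartan integers a_ij = 2(alpha_i, alpha_j)/(alpha_j, alpha_j); the resulting 5x5 Cartan matrix is
[[2, -1, 0, -1, 0], [-1, 2, 0, 0, -1], [0, 0, 2, -2, 0], [-1, 0, -1, 2, 0], [0, -1, 0, 0, 2]].
The roots have two lengths (squared-length ratio 2:1); the short ones are alpha_{1,2,4,5}. The associated Dynkin diagram is a chain of 5 nodes with a double edge at one end; the terminal node there is the unique long simple root (C_5), so the type is C_5 (the algebra sp(10)).

type C_5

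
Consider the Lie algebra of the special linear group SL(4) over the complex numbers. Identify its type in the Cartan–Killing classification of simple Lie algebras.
This is sl(4), which has dimension 4^2 - 1 = 15 and rank 4 - 1 = 3 (a Cartan subalgebra is the diagonal traceless matrices). In the classification of classical Lie algebras, the special linear algebra sl(n+1) has type A_n; here n = 3, so the Dynkin diagram is a chain of 3 nodes with single edges (A_3). Hence the type is A_3.

type A_3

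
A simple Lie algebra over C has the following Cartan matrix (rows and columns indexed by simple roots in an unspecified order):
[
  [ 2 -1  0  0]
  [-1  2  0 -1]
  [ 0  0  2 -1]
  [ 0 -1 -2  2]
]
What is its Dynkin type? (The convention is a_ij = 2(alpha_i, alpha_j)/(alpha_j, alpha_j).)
B_4

The matrix has rank 4 with 2's on the diagonal. Reading the off-diagonal entries as Dynkin edges (a single edge where a_ij = a_ji = -1; a double or triple edge where a_ij * a_ji = 2 or 3), the diagram is a chain of 4 nodes with a double edge at one end; the terminal node there is the unique short simple root (B_4). One simple-root ordering that puts it in standard form is (alpha_1, alpha_2, alpha_4, alpha_3). So the algebra is type B_4, i.e. so(9).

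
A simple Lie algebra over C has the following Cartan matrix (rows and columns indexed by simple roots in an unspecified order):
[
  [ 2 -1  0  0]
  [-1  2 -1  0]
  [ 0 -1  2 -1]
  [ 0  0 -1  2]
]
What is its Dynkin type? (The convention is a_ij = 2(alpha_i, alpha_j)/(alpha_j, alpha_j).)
A_4 (sl(5))

The matrix has rank 4 with 2's on the diagonal. Reading the off-diagonal entries as Dynkin edges (a single edge where a_ij = a_ji = -1; a double or triple edge where a_ij * a_ji = 2 or 3), the diagram is a chain of 4 nodes with single edges (A_4). One simple-root ordering that puts it in standard form is (alpha_1, alpha_2, alpha_3, alpha_4). So the algebra is type A_4, i.e. sl(5).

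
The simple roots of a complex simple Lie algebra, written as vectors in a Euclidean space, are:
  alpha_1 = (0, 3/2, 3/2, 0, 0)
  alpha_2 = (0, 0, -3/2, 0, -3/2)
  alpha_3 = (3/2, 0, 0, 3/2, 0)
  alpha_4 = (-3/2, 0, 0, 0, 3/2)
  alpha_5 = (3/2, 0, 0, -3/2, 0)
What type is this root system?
D_5 (so(10))

Compute the Cartan integers a_ij = 2(alpha_i, alpha_j)/(alpha_j, alpha_j); the resulting 5x5 Cartan matrix is
[[2, -1, 0, 0, 0], [-1, 2, 0, -1, 0], [0, 0, 2, -1, 0], [0, -1, -1, 2, -1], [0, 0, 0, -1, 2]].
All simple roots have the same length, so the diagram is simply laced. The associated Dynkin diagram is a chain of 3 nodes with a fork of two nodes at one end (D_5), so the type is D_5 (the algebra so(10)).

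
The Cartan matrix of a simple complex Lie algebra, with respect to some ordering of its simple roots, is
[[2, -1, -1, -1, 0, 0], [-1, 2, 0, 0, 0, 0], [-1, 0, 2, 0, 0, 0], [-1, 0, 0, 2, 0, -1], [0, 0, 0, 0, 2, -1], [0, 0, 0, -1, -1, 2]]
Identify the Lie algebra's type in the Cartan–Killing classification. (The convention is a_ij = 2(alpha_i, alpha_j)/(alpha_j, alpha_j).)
The matrix has rank 6 with 2's on the diagonal. Reading the off-diagonal entries as Dynkin edges (a single edge where a_ij = a_ji = -1; a double or triple edge where a_ij * a_ji = 2 or 3), the diagram is a chain of 4 nodes with a fork of two nodes at one end (D_6). One simple-root ordering that puts it in standard form is (alpha_5, alpha_6, alpha_4, alpha_1, alpha_2, alpha_3). So the algebra is type D_6, i.e. so(12).

type D_6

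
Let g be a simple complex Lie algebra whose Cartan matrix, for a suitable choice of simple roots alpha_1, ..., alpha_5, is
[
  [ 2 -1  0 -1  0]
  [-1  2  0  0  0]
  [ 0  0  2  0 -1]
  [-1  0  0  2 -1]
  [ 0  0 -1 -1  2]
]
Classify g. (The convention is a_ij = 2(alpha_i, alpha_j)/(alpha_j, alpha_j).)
The matrix has rank 5 with 2's on the diagonal. Reading the off-diagonal entries as Dynkin edges (a single edge where a_ij = a_ji = -1; a double or triple edge where a_ij * a_ji = 2 or 3), the diagram is a chain of 5 nodes with single edges (A_5). One simple-root ordering that puts it in standard form is (alpha_2, alpha_1, alpha_4, alpha_5, alpha_3). So the algebra is type A_5, i.e. sl(6).

A5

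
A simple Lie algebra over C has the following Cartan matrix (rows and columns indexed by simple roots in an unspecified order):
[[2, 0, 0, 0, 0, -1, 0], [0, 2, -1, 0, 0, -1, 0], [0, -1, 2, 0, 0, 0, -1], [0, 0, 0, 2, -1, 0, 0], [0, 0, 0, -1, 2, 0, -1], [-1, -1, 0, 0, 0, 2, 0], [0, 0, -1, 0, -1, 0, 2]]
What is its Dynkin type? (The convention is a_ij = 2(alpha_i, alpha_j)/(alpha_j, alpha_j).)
The matrix has rank 7 with 2's on the diagonal. Reading the off-diagonal entries as Dynkin edges (a single edge where a_ij = a_ji = -1; a double or triple edge where a_ij * a_ji = 2 or 3), the diagram is a chain of 7 nodes with single edges (A_7). One simple-root ordering that puts it in standard form is (alpha_1, alpha_6, alpha_2, alpha_3, alpha_7, alpha_5, alpha_4). So the algebra is type A_7, i.e. sl(8).

A_7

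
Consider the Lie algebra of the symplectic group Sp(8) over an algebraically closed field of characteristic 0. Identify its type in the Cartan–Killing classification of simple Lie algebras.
This is sp(8), which has dimension 8(8+1)/2 = 36 and rank 8/2 = 4. In the classification of classical Lie algebras, the symplectic algebra sp(2n) has type C_n; here n = 4, so the Dynkin diagram is a chain of 4 nodes with a double edge at one end; the terminal node there is the unique long simple root (C_4). Hence the type is C_4.

type C_4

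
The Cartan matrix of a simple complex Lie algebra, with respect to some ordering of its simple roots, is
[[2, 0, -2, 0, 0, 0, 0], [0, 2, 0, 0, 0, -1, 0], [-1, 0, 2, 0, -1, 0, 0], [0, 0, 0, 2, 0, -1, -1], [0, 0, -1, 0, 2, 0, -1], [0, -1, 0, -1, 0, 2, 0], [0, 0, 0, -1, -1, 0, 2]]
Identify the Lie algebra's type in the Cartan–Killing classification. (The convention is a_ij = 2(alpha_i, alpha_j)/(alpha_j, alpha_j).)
C_7 (sp(14))

The matrix has rank 7 with 2's on the diagonal. Reading the off-diagonal entries as Dynkin edges (a single edge where a_ij = a_ji = -1; a double or triple edge where a_ij * a_ji = 2 or 3), the diagram is a chain of 7 nodes with a double edge at one end; the terminal node there is the unique long simple root (C_7). One simple-root ordering that puts it in standard form is (alpha_2, alpha_6, alpha_4, alpha_7, alpha_5, alpha_3, alpha_1). So the algebra is type C_7, i.e. sp(14).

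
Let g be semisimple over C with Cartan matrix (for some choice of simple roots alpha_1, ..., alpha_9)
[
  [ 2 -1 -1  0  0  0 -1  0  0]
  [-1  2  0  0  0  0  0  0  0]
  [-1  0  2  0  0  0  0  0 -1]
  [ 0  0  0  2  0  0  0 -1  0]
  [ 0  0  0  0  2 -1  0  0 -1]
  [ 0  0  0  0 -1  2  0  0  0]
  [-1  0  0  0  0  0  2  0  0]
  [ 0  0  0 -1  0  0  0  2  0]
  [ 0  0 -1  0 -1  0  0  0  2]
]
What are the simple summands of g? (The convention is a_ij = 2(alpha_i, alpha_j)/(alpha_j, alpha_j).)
A2 ⊕ D7

The diagram associated to this matrix has two connected components: the simple roots {alpha_4, alpha_8} form a chain of 2 nodes with single edges (A_2), and {alpha_1, alpha_2, alpha_3, alpha_5, alpha_6, alpha_7, alpha_9} form a chain of 5 nodes with a fork of two nodes at one end (D_7). A semisimple Lie algebra decomposes uniquely as the direct sum of simple ideals, one per connected component of its Dynkin diagram, so g ≅ A_2 ⊕ D_7 (dimension 8 + 91 = 99).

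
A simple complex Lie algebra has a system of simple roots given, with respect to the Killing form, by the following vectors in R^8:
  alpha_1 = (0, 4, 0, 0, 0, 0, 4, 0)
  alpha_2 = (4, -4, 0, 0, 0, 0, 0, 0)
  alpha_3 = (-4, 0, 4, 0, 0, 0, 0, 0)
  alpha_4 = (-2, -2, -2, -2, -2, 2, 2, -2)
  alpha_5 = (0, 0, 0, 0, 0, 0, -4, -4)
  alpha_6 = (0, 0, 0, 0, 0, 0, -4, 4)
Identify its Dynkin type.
E_6

Compute the Cartan integers a_ij = 2(alpha_i, alpha_j)/(alpha_j, alpha_j); the resulting 6x6 Cartan matrix is
[[2, -1, 0, 0, -1, -1], [-1, 2, -1, 0, 0, 0], [0, -1, 2, 0, 0, 0], [0, 0, 0, 2, 0, -1], [-1, 0, 0, 0, 2, 0], [-1, 0, 0, -1, 0, 2]].
All simple roots have the same length, so the diagram is simply laced. The associated Dynkin diagram is a chain of 5 nodes with one extra node attached to the third node from one end (E_6), so the type is E_6.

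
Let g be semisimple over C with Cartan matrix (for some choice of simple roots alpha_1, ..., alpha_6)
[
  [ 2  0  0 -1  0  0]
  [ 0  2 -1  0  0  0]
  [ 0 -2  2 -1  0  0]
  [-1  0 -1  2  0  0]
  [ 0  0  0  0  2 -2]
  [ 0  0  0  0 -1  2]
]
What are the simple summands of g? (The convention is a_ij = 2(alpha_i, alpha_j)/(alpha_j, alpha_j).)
The diagram associated to this matrix has two connected components: the simple roots {alpha_5, alpha_6} form a chain of 2 nodes with a double edge at one end; the terminal node there is the unique short simple root (B_2), and {alpha_1, alpha_2, alpha_3, alpha_4} form a chain of 4 nodes with a double edge at one end; the terminal node there is the unique short simple root (B_4). A semisimple Lie algebra decomposes uniquely as the direct sum of simple ideals, one per connected component of its Dynkin diagram, so g ≅ B_2 ⊕ B_4 (dimension 10 + 36 = 46).

type B_2 ⊕ type B_4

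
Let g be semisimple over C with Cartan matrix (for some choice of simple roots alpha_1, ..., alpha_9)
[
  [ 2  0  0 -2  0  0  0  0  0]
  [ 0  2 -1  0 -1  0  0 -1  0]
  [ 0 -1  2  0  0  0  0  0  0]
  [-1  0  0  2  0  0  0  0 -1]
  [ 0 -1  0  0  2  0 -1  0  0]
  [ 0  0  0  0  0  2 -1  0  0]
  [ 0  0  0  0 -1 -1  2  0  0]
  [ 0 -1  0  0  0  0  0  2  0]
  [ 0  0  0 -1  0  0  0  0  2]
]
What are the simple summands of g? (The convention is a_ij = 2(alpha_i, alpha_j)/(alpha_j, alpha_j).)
The diagram associated to this matrix has two connected components: the simple roots {alpha_1, alpha_4, alpha_9} form a chain of 3 nodes with a double edge at one end; the terminal node there is the unique long simple root (C_3), and {alpha_2, alpha_3, alpha_5, alpha_6, alpha_7, alpha_8} form a chain of 4 nodes with a fork of two nodes at one end (D_6). A semisimple Lie algebra decomposes uniquely as the direct sum of simple ideals, one per connected component of its Dynkin diagram, so g ≅ C_3 ⊕ D_6 (dimension 21 + 66 = 87).

C_3 ⊕ D_6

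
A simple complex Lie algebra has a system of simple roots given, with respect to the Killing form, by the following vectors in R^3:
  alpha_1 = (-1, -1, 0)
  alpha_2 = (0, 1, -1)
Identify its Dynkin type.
A_2 (sl(3))

Compute the Cartan integers a_ij = 2(alpha_i, alpha_j)/(alpha_j, alpha_j); the resulting 2x2 Cartan matrix is
[[2, -1], [-1, 2]].
All simple roots have the same length, so the diagram is simply laced. The associated Dynkin diagram is a chain of 2 nodes with single edges (A_2), so the type is A_2 (the algebra sl(3)).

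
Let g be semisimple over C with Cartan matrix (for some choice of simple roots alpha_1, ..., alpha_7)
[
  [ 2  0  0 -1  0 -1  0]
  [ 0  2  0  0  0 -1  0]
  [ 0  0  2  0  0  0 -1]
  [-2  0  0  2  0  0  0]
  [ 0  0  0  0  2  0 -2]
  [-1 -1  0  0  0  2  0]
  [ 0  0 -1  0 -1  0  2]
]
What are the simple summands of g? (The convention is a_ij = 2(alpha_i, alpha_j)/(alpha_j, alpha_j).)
C_3 + C_4

The diagram associated to this matrix has two connected components: the simple roots {alpha_3, alpha_5, alpha_7} form a chain of 3 nodes with a double edge at one end; the terminal node there is the unique long simple root (C_3), and {alpha_1, alpha_2, alpha_4, alpha_6} form a chain of 4 nodes with a double edge at one end; the terminal node there is the unique long simple root (C_4). A semisimple Lie algebra decomposes uniquely as the direct sum of simple ideals, one per connected component of its Dynkin diagram, so g ≅ C_3 ⊕ C_4 (dimension 21 + 36 = 57).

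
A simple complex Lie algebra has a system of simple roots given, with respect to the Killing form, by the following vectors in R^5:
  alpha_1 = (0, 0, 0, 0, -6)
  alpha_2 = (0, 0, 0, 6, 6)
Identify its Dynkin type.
B_2

Compute the Cartan integers a_ij = 2(alpha_i, alpha_j)/(alpha_j, alpha_j); the resulting 2x2 Cartan matrix is
[[2, -1], [-2, 2]].
The roots have two lengths (squared-length ratio 2:1); the short ones are alpha_{1}. The associated Dynkin diagram is a chain of 2 nodes with a double edge at one end; the terminal node there is the unique short simple root (B_2), so the type is B_2 (the algebra so(5)).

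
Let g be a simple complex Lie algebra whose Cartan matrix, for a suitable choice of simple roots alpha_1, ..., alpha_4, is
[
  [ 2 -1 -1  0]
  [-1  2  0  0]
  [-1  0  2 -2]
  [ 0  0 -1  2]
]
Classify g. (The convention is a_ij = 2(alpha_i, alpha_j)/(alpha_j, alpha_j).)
The matrix has rank 4 with 2's on the diagonal. Reading the off-diagonal entries as Dynkin edges (a single edge where a_ij = a_ji = -1; a double or triple edge where a_ij * a_ji = 2 or 3), the diagram is a chain of 4 nodes with a double edge at one end; the terminal node there is the unique short simple root (B_4). One simple-root ordering that puts it in standard form is (alpha_2, alpha_1, alpha_3, alpha_4). So the algebra is type B_4, i.e. so(9).

B_4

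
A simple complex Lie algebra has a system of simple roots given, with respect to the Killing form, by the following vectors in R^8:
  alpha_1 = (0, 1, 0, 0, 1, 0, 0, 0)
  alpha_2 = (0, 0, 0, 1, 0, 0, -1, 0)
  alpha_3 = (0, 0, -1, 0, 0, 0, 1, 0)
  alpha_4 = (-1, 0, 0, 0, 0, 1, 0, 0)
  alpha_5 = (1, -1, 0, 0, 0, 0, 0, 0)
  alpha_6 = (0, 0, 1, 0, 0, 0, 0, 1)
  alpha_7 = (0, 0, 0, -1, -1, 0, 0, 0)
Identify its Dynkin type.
Compute the Cartan integers a_ij = 2(alpha_i, alpha_j)/(alpha_j, alpha_j); the resulting 7x7 Cartan matrix is
[[2, 0, 0, 0, -1, 0, -1], [0, 2, -1, 0, 0, 0, -1], [0, -1, 2, 0, 0, -1, 0], [0, 0, 0, 2, -1, 0, 0], [-1, 0, 0, -1, 2, 0, 0], [0, 0, -1, 0, 0, 2, 0], [-1, -1, 0, 0, 0, 0, 2]].
All simple roots have the same length, so the diagram is simply laced. The associated Dynkin diagram is a chain of 7 nodes with single edges (A_7), so the type is A_7 (the algebra sl(8)).

A_7 (sl(8))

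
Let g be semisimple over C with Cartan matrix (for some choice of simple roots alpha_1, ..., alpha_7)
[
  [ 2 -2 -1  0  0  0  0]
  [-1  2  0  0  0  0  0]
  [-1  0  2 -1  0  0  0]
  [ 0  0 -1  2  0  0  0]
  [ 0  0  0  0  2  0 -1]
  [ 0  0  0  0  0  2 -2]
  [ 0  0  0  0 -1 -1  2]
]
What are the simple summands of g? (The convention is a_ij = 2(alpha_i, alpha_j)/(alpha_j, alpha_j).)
The diagram associated to this matrix has two connected components: the simple roots {alpha_1, alpha_2, alpha_3, alpha_4} form a chain of 4 nodes with a double edge at one end; the terminal node there is the unique short simple root (B_4), and {alpha_5, alpha_6, alpha_7} form a chain of 3 nodes with a double edge at one end; the terminal node there is the unique long simple root (C_3). A semisimple Lie algebra decomposes uniquely as the direct sum of simple ideals, one per connected component of its Dynkin diagram, so g ≅ B_4 ⊕ C_3 (dimension 36 + 21 = 57).

B_4 (so(9)) ⊕ C_3 (sp(6))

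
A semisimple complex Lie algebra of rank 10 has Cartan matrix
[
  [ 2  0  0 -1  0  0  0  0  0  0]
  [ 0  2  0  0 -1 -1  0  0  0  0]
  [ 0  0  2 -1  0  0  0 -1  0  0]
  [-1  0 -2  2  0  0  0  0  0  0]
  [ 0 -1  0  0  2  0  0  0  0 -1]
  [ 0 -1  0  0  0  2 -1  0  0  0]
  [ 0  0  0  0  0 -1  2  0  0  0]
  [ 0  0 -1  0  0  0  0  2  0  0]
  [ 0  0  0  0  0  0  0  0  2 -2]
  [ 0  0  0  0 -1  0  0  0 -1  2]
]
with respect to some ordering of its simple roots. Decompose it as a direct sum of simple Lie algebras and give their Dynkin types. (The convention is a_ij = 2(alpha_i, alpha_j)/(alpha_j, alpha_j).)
type C_6 + type F_4

The diagram associated to this matrix has two connected components: the simple roots {alpha_2, alpha_5, alpha_6, alpha_7, alpha_9, alpha_10} form a chain of 6 nodes with a double edge at one end; the terminal node there is the unique long simple root (C_6), and {alpha_1, alpha_3, alpha_4, alpha_8} form a chain of 4 nodes with a double edge between the middle two (F_4). A semisimple Lie algebra decomposes uniquely as the direct sum of simple ideals, one per connected component of its Dynkin diagram, so g ≅ C_6 ⊕ F_4 (dimension 78 + 52 = 130).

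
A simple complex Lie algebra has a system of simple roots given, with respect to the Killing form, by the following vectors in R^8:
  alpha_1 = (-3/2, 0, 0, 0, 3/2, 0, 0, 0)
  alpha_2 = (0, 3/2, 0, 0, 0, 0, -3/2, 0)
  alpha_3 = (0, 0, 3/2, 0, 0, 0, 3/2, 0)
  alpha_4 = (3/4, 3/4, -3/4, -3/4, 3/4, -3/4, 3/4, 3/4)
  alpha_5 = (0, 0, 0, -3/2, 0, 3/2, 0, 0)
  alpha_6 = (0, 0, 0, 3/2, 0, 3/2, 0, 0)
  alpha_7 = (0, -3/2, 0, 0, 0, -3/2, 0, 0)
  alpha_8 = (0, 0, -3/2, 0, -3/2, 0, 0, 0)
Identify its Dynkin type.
E8

Compute the Cartan integers a_ij = 2(alpha_i, alpha_j)/(alpha_j, alpha_j); the resulting 8x8 Cartan matrix is
[[2, 0, 0, 0, 0, 0, 0, -1], [0, 2, -1, 0, 0, 0, -1, 0], [0, -1, 2, 0, 0, 0, 0, -1], [0, 0, 0, 2, 0, -1, 0, 0], [0, 0, 0, 0, 2, 0, -1, 0], [0, 0, 0, -1, 0, 2, -1, 0], [0, -1, 0, 0, -1, -1, 2, 0], [-1, 0, -1, 0, 0, 0, 0, 2]].
All simple roots have the same length, so the diagram is simply laced. The associated Dynkin diagram is a chain of 7 nodes with one extra node attached to the third node from one end (E_8), so the type is E_8.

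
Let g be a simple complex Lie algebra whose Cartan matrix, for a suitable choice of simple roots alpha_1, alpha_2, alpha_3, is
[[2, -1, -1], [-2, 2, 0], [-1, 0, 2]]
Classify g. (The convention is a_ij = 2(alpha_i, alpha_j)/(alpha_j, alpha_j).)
The matrix has rank 3 with 2's on the diagonal. Reading the off-diagonal entries as Dynkin edges (a single edge where a_ij = a_ji = -1; a double or triple edge where a_ij * a_ji = 2 or 3), the diagram is a chain of 3 nodes with a double edge at one end; the terminal node there is the unique long simple root (C_3). One simple-root ordering that puts it in standard form is (alpha_3, alpha_1, alpha_2). So the algebra is type C_3, i.e. sp(6).

type C_3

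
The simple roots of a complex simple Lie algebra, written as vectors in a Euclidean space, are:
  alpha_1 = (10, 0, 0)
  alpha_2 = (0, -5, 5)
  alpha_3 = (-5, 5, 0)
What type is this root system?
Compute the Cartan integers a_ij = 2(alpha_i, alpha_j)/(alpha_j, alpha_j); the resulting 3x3 Cartan matrix is
[[2, 0, -2], [0, 2, -1], [-1, -1, 2]].
The roots have two lengths (squared-length ratio 2:1); the short ones are alpha_{2,3}. The associated Dynkin diagram is a chain of 3 nodes with a double edge at one end; the terminal node there is the unique long simple root (C_3), so the type is C_3 (the algebra sp(6)).

C3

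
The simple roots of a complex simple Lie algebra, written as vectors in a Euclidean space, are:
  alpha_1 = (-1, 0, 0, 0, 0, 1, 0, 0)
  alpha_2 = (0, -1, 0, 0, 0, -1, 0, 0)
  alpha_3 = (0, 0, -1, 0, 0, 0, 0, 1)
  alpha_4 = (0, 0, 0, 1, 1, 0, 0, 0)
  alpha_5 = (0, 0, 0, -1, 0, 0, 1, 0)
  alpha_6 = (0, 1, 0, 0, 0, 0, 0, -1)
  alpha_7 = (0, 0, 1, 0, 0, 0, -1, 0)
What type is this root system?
Compute the Cartan integers a_ij = 2(alpha_i, alpha_j)/(alpha_j, alpha_j); the resulting 7x7 Cartan matrix is
[[2, -1, 0, 0, 0, 0, 0], [-1, 2, 0, 0, 0, -1, 0], [0, 0, 2, 0, 0, -1, -1], [0, 0, 0, 2, -1, 0, 0], [0, 0, 0, -1, 2, 0, -1], [0, -1, -1, 0, 0, 2, 0], [0, 0, -1, 0, -1, 0, 2]].
All simple roots have the same length, so the diagram is simply laced. The associated Dynkin diagram is a chain of 7 nodes with single edges (A_7), so the type is A_7 (the algebra sl(8)).

A7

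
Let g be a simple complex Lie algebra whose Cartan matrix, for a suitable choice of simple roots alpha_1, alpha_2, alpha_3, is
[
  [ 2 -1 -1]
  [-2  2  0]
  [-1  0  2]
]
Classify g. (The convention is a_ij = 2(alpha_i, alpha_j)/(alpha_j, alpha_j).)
The matrix has rank 3 with 2's on the diagonal. Reading the off-diagonal entries as Dynkin edges (a single edge where a_ij = a_ji = -1; a double or triple edge where a_ij * a_ji = 2 or 3), the diagram is a chain of 3 nodes with a double edge at one end; the terminal node there is the unique long simple root (C_3). One simple-root ordering that puts it in standard form is (alpha_3, alpha_1, alpha_2). So the algebra is type C_3, i.e. sp(6).

C_3 (sp(6))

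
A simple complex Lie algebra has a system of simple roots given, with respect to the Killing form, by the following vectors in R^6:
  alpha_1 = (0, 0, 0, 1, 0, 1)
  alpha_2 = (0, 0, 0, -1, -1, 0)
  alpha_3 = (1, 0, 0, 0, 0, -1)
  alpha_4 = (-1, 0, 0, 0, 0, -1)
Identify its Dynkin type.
type D_4

Compute the Cartan integers a_ij = 2(alpha_i, alpha_j)/(alpha_j, alpha_j); the resulting 4x4 Cartan matrix is
[[2, -1, -1, -1], [-1, 2, 0, 0], [-1, 0, 2, 0], [-1, 0, 0, 2]].
All simple roots have the same length, so the diagram is simply laced. The associated Dynkin diagram is a chain of 2 nodes with a fork of two nodes at one end (D_4), so the type is D_4 (the algebra so(8)).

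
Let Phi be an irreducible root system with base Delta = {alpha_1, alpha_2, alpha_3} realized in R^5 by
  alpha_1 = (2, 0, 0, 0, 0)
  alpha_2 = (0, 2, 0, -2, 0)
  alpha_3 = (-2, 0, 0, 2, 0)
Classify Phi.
Compute the Cartan integers a_ij = 2(alpha_i, alpha_j)/(alpha_j, alpha_j); the resulting 3x3 Cartan matrix is
[[2, 0, -1], [0, 2, -1], [-2, -1, 2]].
The roots have two lengths (squared-length ratio 2:1); the short ones are alpha_{1}. The associated Dynkin diagram is a chain of 3 nodes with a double edge at one end; the terminal node there is the unique short simple root (B_3), so the type is B_3 (the algebra so(7)).

B_3 (so(7))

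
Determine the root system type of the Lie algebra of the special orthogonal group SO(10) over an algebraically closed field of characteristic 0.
This is so(10) with 10 even, which has dimension 10(10-1)/2 = 45 and rank 10/2 = 5. In the classification of classical Lie algebras, the orthogonal algebra so(2n) in an even number of variables has type D_n; here n = 5, so the Dynkin diagram is a chain of 3 nodes with a fork of two nodes at one end (D_5). Hence the type is D_5.

D_5 (so(10))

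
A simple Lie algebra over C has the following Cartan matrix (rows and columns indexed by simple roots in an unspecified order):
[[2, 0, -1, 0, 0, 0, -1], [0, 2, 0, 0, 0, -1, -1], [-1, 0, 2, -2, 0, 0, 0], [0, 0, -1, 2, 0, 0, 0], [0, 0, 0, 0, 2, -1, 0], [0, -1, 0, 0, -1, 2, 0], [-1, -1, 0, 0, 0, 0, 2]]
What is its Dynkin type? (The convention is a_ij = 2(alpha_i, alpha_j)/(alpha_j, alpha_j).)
B_7 (so(15))

The matrix has rank 7 with 2's on the diagonal. Reading the off-diagonal entries as Dynkin edges (a single edge where a_ij = a_ji = -1; a double or triple edge where a_ij * a_ji = 2 or 3), the diagram is a chain of 7 nodes with a double edge at one end; the terminal node there is the unique short simple root (B_7). One simple-root ordering that puts it in standard form is (alpha_5, alpha_6, alpha_2, alpha_7, alpha_1, alpha_3, alpha_4). So the algebra is type B_7, i.e. so(15).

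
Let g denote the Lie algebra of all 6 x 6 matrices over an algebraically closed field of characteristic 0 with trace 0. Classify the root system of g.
This is sl(6), which has dimension 6^2 - 1 = 35 and rank 6 - 1 = 5 (a Cartan subalgebra is the diagonal traceless matrices). In the classification of classical Lie algebras, the special linear algebra sl(n+1) has type A_n; here n = 5, so the Dynkin diagram is a chain of 5 nodes with single edges (A_5). Hence the type is A_5.

A_5 (sl(6))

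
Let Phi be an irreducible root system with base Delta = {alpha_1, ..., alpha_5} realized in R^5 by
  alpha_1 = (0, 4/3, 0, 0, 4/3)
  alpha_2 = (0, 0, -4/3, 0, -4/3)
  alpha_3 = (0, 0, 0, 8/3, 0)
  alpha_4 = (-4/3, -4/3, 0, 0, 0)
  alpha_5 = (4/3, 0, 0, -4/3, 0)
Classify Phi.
C5

Compute the Cartan integers a_ij = 2(alpha_i, alpha_j)/(alpha_j, alpha_j); the resulting 5x5 Cartan matrix is
[[2, -1, 0, -1, 0], [-1, 2, 0, 0, 0], [0, 0, 2, 0, -2], [-1, 0, 0, 2, -1], [0, 0, -1, -1, 2]].
The roots have two lengths (squared-length ratio 2:1); the short ones are alpha_{1,2,4,5}. The associated Dynkin diagram is a chain of 5 nodes with a double edge at one end; the terminal node there is the unique long simple root (C_5), so the type is C_5 (the algebra sp(10)).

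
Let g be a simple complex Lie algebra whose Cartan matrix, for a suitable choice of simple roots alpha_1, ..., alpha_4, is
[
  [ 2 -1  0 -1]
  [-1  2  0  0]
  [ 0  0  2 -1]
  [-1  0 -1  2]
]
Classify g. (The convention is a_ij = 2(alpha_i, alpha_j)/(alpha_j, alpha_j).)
The matrix has rank 4 with 2's on the diagonal. Reading the off-diagonal entries as Dynkin edges (a single edge where a_ij = a_ji = -1; a double or triple edge where a_ij * a_ji = 2 or 3), the diagram is a chain of 4 nodes with single edges (A_4). One simple-root ordering that puts it in standard form is (alpha_2, alpha_1, alpha_4, alpha_3). So the algebra is type A_4, i.e. sl(5).

type A_4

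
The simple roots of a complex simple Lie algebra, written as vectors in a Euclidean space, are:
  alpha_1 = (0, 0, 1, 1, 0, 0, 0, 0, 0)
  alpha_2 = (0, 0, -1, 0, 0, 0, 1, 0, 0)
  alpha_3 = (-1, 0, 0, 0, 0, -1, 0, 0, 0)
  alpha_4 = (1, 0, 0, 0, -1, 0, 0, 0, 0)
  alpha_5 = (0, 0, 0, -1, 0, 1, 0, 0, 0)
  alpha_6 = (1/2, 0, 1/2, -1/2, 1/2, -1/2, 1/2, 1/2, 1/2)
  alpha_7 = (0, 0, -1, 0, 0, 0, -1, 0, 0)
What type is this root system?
type E_7

Compute the Cartan integers a_ij = 2(alpha_i, alpha_j)/(alpha_j, alpha_j); the resulting 7x7 Cartan matrix is
[[2, -1, 0, 0, -1, 0, -1], [-1, 2, 0, 0, 0, 0, 0], [0, 0, 2, -1, -1, 0, 0], [0, 0, -1, 2, 0, 0, 0], [-1, 0, -1, 0, 2, 0, 0], [0, 0, 0, 0, 0, 2, -1], [-1, 0, 0, 0, 0, -1, 2]].
All simple roots have the same length, so the diagram is simply laced. The associated Dynkin diagram is a chain of 6 nodes with one extra node attached to the third node from one end (E_7), so the type is E_7.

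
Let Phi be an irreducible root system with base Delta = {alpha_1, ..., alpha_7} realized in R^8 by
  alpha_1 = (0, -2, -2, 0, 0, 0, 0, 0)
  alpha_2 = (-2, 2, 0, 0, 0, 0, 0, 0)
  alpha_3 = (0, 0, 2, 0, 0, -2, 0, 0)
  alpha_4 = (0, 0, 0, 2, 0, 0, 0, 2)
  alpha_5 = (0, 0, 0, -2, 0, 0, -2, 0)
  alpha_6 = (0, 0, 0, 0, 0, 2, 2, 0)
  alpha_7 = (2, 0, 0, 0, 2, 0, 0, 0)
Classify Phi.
Compute the Cartan integers a_ij = 2(alpha_i, alpha_j)/(alpha_j, alpha_j); the resulting 7x7 Cartan matrix is
[[2, -1, -1, 0, 0, 0, 0], [-1, 2, 0, 0, 0, 0, -1], [-1, 0, 2, 0, 0, -1, 0], [0, 0, 0, 2, -1, 0, 0], [0, 0, 0, -1, 2, -1, 0], [0, 0, -1, 0, -1, 2, 0], [0, -1, 0, 0, 0, 0, 2]].
All simple roots have the same length, so the diagram is simply laced. The associated Dynkin diagram is a chain of 7 nodes with single edges (A_7), so the type is A_7 (the algebra sl(8)).

A7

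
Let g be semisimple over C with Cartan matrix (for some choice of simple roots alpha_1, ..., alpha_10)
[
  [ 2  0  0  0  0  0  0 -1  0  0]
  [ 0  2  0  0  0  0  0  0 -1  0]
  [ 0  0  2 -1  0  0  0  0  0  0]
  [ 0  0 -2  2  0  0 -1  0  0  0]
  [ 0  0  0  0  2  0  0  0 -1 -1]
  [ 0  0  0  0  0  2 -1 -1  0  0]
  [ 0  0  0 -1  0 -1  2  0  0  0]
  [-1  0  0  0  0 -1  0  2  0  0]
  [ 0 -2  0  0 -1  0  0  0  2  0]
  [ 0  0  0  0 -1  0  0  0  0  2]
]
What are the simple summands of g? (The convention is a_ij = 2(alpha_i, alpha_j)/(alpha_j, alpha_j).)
B_4 ⊕ B_6

The diagram associated to this matrix has two connected components: the simple roots {alpha_2, alpha_5, alpha_9, alpha_10} form a chain of 4 nodes with a double edge at one end; the terminal node there is the unique short simple root (B_4), and {alpha_1, alpha_3, alpha_4, alpha_6, alpha_7, alpha_8} form a chain of 6 nodes with a double edge at one end; the terminal node there is the unique short simple root (B_6). A semisimple Lie algebra decomposes uniquely as the direct sum of simple ideals, one per connected component of its Dynkin diagram, so g ≅ B_4 ⊕ B_6 (dimension 36 + 78 = 114).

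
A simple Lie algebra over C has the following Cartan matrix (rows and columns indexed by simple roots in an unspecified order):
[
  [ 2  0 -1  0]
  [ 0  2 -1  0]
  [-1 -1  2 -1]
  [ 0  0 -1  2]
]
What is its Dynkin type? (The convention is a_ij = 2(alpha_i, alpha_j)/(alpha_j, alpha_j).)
D_4

The matrix has rank 4 with 2's on the diagonal. Reading the off-diagonal entries as Dynkin edges (a single edge where a_ij = a_ji = -1; a double or triple edge where a_ij * a_ji = 2 or 3), the diagram is a chain of 2 nodes with a fork of two nodes at one end (D_4). One simple-root ordering that puts it in standard form is (alpha_1, alpha_3, alpha_4, alpha_2). So the algebra is type D_4, i.e. so(8).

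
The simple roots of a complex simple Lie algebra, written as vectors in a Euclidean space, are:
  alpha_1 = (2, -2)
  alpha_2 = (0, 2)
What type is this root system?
B_2

Compute the Cartan integers a_ij = 2(alpha_i, alpha_j)/(alpha_j, alpha_j); the resulting 2x2 Cartan matrix is
[[2, -2], [-1, 2]].
The roots have two lengths (squared-length ratio 2:1); the short ones are alpha_{2}. The associated Dynkin diagram is a chain of 2 nodes with a double edge at one end; the terminal node there is the unique short simple root (B_2), so the type is B_2 (the algebra so(5)).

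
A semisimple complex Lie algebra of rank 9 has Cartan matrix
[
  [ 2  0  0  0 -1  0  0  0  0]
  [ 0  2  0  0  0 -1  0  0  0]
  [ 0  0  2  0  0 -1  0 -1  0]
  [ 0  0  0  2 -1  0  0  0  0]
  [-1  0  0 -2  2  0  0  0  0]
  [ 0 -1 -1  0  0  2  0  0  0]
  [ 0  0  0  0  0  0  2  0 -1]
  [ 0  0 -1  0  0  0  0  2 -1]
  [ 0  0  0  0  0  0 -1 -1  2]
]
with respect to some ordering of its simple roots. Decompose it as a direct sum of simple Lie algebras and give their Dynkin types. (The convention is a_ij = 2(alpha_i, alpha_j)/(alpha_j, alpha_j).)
A6 + B3

The diagram associated to this matrix has two connected components: the simple roots {alpha_2, alpha_3, alpha_6, alpha_7, alpha_8, alpha_9} form a chain of 6 nodes with single edges (A_6), and {alpha_1, alpha_4, alpha_5} form a chain of 3 nodes with a double edge at one end; the terminal node there is the unique short simple root (B_3). A semisimple Lie algebra decomposes uniquely as the direct sum of simple ideals, one per connected component of its Dynkin diagram, so g ≅ A_6 ⊕ B_3 (dimension 48 + 21 = 69).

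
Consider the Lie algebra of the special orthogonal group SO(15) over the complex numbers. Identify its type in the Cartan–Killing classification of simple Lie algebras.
B_7 (so(15))

This is so(15) with 15 odd, which has dimension 15(15-1)/2 = 105 and rank (15-1)/2 = 7. In the classification of classical Lie algebras, the orthogonal algebra so(2n+1) in an odd number of variables has type B_n; here n = 7, so the Dynkin diagram is a chain of 7 nodes with a double edge at one end; the terminal node there is the unique short simple root (B_7). Hence the type is B_7.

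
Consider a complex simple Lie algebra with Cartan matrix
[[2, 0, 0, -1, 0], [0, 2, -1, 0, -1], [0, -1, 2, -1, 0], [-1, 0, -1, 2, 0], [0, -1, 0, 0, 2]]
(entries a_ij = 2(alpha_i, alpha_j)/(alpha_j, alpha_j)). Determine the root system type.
A_5 (sl(6))

The matrix has rank 5 with 2's on the diagonal. Reading the off-diagonal entries as Dynkin edges (a single edge where a_ij = a_ji = -1; a double or triple edge where a_ij * a_ji = 2 or 3), the diagram is a chain of 5 nodes with single edges (A_5). One simple-root ordering that puts it in standard form is (alpha_1, alpha_4, alpha_3, alpha_2, alpha_5). So the algebra is type A_5, i.e. sl(6).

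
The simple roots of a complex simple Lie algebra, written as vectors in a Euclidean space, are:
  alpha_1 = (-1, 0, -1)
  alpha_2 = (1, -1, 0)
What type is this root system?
A2

Compute the Cartan integers a_ij = 2(alpha_i, alpha_j)/(alpha_j, alpha_j); the resulting 2x2 Cartan matrix is
[[2, -1], [-1, 2]].
All simple roots have the same length, so the diagram is simply laced. The associated Dynkin diagram is a chain of 2 nodes with single edges (A_2), so the type is A_2 (the algebra sl(3)).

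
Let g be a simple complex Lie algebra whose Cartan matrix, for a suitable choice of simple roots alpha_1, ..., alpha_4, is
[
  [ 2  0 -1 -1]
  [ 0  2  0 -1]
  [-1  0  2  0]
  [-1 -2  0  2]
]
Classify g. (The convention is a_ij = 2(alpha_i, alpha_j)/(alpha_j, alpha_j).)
The matrix has rank 4 with 2's on the diagonal. Reading the off-diagonal entries as Dynkin edges (a single edge where a_ij = a_ji = -1; a double or triple edge where a_ij * a_ji = 2 or 3), the diagram is a chain of 4 nodes with a double edge at one end; the terminal node there is the unique short simple root (B_4). One simple-root ordering that puts it in standard form is (alpha_3, alpha_1, alpha_4, alpha_2). So the algebra is type B_4, i.e. so(9).

B4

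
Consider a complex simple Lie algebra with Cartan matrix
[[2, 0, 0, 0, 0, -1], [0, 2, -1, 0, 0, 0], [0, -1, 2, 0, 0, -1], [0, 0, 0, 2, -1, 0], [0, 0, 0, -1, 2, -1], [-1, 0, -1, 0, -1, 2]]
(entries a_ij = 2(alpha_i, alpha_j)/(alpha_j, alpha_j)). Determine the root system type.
The matrix has rank 6 with 2's on the diagonal. Reading the off-diagonal entries as Dynkin edges (a single edge where a_ij = a_ji = -1; a double or triple edge where a_ij * a_ji = 2 or 3), the diagram is a chain of 5 nodes with one extra node attached to the third node from one end (E_6). One simple-root ordering that puts it in standard form is (alpha_4, alpha_1, alpha_5, alpha_6, alpha_3, alpha_2). So the algebra is type E_6.

type E_6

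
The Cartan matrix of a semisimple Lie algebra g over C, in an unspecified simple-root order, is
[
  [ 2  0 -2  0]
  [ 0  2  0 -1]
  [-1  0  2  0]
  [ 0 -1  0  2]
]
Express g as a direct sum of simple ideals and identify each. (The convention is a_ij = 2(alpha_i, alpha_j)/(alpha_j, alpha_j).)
The diagram associated to this matrix has two connected components: the simple roots {alpha_2, alpha_4} form a chain of 2 nodes with single edges (A_2), and {alpha_1, alpha_3} form a chain of 2 nodes with a double edge at one end; the terminal node there is the unique short simple root (B_2). A semisimple Lie algebra decomposes uniquely as the direct sum of simple ideals, one per connected component of its Dynkin diagram, so g ≅ A_2 ⊕ B_2 (dimension 8 + 10 = 18).

A_2 (sl(3)) + B_2 (so(5))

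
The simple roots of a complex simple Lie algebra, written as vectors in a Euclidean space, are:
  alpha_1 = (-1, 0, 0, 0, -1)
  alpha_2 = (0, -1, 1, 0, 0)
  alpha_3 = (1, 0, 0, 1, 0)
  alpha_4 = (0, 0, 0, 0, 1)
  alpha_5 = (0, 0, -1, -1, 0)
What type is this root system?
Compute the Cartan integers a_ij = 2(alpha_i, alpha_j)/(alpha_j, alpha_j); the resulting 5x5 Cartan matrix is
[[2, 0, -1, -2, 0], [0, 2, 0, 0, -1], [-1, 0, 2, 0, -1], [-1, 0, 0, 2, 0], [0, -1, -1, 0, 2]].
The roots have two lengths (squared-length ratio 2:1); the short ones are alpha_{4}. The associated Dynkin diagram is a chain of 5 nodes with a double edge at one end; the terminal node there is the unique short simple root (B_5), so the type is B_5 (the algebra so(11)).

B5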